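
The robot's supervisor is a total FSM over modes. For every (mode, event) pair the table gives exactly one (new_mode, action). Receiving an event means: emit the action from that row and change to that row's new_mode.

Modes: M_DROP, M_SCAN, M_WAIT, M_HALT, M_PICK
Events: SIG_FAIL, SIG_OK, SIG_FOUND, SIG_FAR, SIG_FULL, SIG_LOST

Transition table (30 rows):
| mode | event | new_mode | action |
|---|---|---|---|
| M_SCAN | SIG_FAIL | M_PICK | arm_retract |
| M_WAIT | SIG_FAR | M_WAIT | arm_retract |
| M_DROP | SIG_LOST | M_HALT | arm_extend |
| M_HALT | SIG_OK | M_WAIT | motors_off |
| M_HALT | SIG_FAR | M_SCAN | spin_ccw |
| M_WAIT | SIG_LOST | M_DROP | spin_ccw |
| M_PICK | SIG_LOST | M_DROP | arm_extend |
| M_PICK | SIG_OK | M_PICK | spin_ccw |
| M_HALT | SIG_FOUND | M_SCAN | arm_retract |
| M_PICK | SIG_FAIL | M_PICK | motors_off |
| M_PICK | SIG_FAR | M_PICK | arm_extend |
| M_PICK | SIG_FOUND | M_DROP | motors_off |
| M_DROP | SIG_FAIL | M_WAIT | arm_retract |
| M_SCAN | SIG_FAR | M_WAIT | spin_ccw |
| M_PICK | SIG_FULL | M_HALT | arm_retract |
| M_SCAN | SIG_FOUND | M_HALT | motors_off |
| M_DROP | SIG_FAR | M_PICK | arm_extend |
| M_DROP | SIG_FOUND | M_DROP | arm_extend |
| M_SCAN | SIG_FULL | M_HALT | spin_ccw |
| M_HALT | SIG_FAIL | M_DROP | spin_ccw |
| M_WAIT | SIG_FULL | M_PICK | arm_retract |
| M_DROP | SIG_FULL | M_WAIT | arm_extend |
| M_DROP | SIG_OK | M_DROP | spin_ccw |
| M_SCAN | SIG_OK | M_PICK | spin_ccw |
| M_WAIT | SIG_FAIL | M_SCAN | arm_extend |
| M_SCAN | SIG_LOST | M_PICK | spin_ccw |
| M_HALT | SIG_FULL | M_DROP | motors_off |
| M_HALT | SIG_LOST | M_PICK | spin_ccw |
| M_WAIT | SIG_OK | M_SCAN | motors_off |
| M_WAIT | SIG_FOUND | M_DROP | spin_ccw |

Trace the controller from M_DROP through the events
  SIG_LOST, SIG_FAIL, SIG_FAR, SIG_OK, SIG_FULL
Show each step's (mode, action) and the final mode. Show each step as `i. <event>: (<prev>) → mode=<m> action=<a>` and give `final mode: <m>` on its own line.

1. SIG_LOST: (M_DROP) → mode=M_HALT action=arm_extend
2. SIG_FAIL: (M_HALT) → mode=M_DROP action=spin_ccw
3. SIG_FAR: (M_DROP) → mode=M_PICK action=arm_extend
4. SIG_OK: (M_PICK) → mode=M_PICK action=spin_ccw
5. SIG_FULL: (M_PICK) → mode=M_HALT action=arm_retract

final mode: M_HALT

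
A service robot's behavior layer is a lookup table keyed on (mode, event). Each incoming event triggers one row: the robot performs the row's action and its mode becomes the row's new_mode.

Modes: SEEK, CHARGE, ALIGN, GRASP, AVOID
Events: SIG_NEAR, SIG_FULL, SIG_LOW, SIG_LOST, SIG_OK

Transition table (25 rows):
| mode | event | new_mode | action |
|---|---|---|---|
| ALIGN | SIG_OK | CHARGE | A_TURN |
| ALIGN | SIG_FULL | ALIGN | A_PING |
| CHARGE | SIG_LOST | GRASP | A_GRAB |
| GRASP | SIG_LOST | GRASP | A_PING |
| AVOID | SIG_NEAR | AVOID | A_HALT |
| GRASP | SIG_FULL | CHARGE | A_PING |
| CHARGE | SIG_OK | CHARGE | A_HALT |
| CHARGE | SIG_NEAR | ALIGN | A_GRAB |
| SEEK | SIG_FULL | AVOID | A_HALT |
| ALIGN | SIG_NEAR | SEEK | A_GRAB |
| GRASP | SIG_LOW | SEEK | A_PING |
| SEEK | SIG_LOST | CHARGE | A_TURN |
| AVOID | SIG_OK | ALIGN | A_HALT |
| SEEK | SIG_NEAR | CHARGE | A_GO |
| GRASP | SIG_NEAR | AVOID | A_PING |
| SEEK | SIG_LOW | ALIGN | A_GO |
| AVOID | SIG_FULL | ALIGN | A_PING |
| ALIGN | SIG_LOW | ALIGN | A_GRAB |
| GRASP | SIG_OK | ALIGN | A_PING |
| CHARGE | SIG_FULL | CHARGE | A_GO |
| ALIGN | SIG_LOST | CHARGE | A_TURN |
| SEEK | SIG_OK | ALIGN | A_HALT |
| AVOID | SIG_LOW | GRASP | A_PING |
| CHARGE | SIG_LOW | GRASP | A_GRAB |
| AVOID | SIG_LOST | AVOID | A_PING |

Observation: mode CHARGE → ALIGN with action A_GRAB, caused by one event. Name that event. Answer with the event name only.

try SIG_NEAR: (CHARGE, SIG_NEAR) → (ALIGN, A_GRAB)  ← matches
try SIG_FULL: (CHARGE, SIG_FULL) → (CHARGE, A_GO)
try SIG_LOW: (CHARGE, SIG_LOW) → (GRASP, A_GRAB)
try SIG_LOST: (CHARGE, SIG_LOST) → (GRASP, A_GRAB)
try SIG_OK: (CHARGE, SIG_OK) → (CHARGE, A_HALT)

SIG_NEAR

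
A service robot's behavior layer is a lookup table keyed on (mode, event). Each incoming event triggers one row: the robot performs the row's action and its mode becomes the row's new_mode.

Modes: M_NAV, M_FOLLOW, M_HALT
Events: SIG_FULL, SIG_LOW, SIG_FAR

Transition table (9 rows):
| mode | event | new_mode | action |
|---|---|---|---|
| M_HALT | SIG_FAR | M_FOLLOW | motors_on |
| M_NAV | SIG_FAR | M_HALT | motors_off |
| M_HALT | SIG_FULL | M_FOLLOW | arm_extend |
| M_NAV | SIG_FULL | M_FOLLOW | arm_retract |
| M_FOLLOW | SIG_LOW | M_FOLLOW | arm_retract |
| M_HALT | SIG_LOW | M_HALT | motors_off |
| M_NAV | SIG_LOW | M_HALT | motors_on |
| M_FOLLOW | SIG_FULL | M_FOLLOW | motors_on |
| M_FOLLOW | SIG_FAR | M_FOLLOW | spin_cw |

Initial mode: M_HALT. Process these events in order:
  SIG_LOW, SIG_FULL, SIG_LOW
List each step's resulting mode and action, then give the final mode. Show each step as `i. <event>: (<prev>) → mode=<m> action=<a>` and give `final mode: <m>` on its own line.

final mode: M_FOLLOW

1. SIG_LOW: (M_HALT) → mode=M_HALT action=motors_off
2. SIG_FULL: (M_HALT) → mode=M_FOLLOW action=arm_extend
3. SIG_LOW: (M_FOLLOW) → mode=M_FOLLOW action=arm_retract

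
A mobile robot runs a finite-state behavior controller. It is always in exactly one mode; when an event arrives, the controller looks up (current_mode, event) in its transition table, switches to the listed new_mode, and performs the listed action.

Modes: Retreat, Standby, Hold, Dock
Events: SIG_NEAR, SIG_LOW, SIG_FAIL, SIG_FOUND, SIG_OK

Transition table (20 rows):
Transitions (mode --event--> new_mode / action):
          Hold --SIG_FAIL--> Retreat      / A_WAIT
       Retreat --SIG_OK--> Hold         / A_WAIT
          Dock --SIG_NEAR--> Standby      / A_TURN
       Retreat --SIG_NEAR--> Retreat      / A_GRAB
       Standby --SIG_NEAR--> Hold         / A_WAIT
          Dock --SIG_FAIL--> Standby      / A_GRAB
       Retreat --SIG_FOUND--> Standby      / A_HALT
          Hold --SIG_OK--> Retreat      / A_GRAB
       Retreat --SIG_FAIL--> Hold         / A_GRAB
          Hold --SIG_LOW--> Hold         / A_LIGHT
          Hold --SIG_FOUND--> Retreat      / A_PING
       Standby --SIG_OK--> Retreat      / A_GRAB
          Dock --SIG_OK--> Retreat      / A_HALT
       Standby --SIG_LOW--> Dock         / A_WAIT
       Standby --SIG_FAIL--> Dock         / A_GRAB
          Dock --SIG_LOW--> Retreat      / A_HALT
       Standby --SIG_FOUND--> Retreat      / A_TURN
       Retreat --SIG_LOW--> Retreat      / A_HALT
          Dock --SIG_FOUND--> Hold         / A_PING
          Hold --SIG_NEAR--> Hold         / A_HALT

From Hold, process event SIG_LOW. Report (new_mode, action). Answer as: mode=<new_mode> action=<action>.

current mode = Hold; filter table to that mode:
  (Hold, SIG_FAIL) → (Retreat, A_WAIT)
  (Hold, SIG_OK) → (Retreat, A_GRAB)
  (Hold, SIG_LOW) → (Hold, A_LIGHT)  ← event matches
  (Hold, SIG_FOUND) → (Retreat, A_PING)
  (Hold, SIG_NEAR) → (Hold, A_HALT)
event = SIG_LOW selects (Hold, A_LIGHT)

mode=Hold action=A_LIGHT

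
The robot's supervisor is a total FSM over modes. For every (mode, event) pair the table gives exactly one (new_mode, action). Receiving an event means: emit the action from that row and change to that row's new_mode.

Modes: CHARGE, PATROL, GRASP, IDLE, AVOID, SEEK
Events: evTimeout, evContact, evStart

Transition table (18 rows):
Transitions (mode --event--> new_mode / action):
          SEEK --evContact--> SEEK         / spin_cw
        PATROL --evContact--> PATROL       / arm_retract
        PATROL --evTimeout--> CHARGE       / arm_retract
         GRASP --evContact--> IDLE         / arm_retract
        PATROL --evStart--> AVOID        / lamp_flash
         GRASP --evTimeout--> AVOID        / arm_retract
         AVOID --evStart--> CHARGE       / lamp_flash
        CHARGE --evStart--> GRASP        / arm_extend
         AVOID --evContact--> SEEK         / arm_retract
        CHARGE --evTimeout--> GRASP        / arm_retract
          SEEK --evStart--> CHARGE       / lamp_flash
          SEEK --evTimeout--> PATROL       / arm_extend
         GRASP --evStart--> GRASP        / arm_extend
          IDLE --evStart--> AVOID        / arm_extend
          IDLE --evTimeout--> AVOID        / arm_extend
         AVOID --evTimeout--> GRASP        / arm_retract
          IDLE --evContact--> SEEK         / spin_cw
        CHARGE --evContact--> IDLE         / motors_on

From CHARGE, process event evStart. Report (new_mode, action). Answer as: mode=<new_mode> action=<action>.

current mode = CHARGE; filter table to that mode:
  (CHARGE, evStart) → (GRASP, arm_extend)  ← event matches
  (CHARGE, evTimeout) → (GRASP, arm_retract)
  (CHARGE, evContact) → (IDLE, motors_on)
event = evStart selects (GRASP, arm_extend)

mode=GRASP action=arm_extend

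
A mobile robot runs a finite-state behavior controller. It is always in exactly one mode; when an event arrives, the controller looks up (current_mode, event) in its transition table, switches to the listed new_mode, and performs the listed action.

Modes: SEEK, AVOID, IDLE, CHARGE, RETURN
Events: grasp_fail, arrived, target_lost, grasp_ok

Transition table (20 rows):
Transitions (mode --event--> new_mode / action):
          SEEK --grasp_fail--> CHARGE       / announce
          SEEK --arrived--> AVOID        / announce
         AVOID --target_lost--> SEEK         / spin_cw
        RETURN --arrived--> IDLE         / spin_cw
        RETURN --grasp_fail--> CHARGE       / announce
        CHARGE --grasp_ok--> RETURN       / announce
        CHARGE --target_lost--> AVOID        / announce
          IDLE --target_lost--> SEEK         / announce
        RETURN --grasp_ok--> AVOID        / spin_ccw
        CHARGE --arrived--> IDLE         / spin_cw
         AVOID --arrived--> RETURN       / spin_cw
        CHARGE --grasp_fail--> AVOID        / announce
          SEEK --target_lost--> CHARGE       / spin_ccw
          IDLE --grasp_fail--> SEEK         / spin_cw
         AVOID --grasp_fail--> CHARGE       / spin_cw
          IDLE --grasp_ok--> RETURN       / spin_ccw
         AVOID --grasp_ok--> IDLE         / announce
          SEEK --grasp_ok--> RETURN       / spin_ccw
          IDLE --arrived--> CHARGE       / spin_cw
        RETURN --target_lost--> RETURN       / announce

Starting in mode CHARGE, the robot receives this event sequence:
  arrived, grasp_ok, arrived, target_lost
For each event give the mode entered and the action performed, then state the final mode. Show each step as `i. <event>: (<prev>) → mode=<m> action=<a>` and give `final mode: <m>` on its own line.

final mode: SEEK

1. arrived: (CHARGE) → mode=IDLE action=spin_cw
2. grasp_ok: (IDLE) → mode=RETURN action=spin_ccw
3. arrived: (RETURN) → mode=IDLE action=spin_cw
4. target_lost: (IDLE) → mode=SEEK action=announce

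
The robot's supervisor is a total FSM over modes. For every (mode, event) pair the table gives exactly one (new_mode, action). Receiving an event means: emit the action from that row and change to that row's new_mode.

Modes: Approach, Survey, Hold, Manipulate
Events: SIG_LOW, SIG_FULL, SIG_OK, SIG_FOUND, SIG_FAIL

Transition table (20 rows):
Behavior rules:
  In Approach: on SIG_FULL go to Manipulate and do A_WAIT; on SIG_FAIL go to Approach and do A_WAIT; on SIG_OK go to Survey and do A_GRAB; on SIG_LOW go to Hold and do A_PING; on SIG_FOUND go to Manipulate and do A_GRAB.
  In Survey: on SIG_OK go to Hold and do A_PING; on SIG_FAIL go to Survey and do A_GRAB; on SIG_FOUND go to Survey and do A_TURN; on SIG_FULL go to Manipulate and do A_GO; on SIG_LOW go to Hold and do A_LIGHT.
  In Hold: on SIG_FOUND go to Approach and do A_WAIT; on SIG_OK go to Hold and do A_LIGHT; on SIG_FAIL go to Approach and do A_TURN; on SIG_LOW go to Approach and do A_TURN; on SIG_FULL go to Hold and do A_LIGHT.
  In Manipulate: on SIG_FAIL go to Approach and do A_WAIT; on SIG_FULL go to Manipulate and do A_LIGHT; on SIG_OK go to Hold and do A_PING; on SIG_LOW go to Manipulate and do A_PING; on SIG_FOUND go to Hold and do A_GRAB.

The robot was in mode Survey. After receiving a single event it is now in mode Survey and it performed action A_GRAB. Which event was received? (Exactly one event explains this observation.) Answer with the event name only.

SIG_FAIL

try SIG_LOW: (Survey, SIG_LOW) → (Hold, A_LIGHT)
try SIG_FULL: (Survey, SIG_FULL) → (Manipulate, A_GO)
try SIG_OK: (Survey, SIG_OK) → (Hold, A_PING)
try SIG_FOUND: (Survey, SIG_FOUND) → (Survey, A_TURN)
try SIG_FAIL: (Survey, SIG_FAIL) → (Survey, A_GRAB)  ← matches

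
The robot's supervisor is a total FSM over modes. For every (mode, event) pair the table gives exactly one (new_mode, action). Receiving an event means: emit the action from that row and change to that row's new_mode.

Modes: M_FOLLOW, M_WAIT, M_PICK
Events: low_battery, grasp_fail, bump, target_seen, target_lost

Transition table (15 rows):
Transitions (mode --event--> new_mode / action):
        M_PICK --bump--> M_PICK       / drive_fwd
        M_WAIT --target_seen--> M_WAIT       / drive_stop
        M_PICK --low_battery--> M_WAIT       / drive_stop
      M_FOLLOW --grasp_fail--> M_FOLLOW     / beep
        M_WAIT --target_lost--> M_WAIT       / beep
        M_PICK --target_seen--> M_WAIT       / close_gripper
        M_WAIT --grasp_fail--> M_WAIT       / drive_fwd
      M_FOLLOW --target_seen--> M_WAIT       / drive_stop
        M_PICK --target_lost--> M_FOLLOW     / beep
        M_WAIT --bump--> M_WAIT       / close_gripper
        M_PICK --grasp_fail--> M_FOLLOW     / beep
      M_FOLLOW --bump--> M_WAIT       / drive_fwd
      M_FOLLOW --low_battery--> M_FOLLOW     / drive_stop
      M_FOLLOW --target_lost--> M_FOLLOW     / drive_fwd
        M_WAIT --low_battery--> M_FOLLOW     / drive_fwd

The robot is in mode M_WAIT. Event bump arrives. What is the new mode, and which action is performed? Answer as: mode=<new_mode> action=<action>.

current mode = M_WAIT; filter table to that mode:
  (M_WAIT, target_seen) → (M_WAIT, drive_stop)
  (M_WAIT, target_lost) → (M_WAIT, beep)
  (M_WAIT, grasp_fail) → (M_WAIT, drive_fwd)
  (M_WAIT, bump) → (M_WAIT, close_gripper)  ← event matches
  (M_WAIT, low_battery) → (M_FOLLOW, drive_fwd)
event = bump selects (M_WAIT, close_gripper)

mode=M_WAIT action=close_gripper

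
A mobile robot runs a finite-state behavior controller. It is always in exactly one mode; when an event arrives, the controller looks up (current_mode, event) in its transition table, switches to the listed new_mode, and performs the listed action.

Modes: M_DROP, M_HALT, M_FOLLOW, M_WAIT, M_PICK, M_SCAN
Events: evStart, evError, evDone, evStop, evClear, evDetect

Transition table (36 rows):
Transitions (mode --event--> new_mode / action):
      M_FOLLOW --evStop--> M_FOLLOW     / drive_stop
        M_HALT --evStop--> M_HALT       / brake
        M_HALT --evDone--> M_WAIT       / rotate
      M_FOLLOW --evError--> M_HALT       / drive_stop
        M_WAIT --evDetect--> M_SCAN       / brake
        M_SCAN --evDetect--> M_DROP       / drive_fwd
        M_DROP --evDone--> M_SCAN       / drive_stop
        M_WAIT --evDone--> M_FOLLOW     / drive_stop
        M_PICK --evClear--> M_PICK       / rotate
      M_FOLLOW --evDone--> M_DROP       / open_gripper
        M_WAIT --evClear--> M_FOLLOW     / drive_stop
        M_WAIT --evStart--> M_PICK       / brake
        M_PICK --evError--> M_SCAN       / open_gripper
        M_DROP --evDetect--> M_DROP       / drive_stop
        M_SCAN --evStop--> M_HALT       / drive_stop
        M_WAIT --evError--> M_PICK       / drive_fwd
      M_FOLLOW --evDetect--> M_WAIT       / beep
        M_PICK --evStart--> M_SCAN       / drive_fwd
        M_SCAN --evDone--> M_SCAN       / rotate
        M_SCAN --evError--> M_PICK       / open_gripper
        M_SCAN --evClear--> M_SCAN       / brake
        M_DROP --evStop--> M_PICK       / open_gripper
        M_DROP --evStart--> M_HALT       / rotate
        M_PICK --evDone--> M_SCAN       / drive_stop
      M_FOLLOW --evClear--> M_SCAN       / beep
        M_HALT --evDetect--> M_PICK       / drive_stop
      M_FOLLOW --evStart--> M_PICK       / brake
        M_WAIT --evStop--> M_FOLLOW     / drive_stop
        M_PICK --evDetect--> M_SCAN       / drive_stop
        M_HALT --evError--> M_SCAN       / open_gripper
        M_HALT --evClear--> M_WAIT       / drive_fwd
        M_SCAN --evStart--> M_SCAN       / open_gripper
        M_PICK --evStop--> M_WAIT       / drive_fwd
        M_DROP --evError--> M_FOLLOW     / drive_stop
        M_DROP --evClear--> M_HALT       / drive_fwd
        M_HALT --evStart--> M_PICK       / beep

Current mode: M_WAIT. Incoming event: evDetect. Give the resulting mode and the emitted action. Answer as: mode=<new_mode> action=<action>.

mode=M_SCAN action=brake

current mode = M_WAIT; filter table to that mode:
  (M_WAIT, evDetect) → (M_SCAN, brake)  ← event matches
  (M_WAIT, evDone) → (M_FOLLOW, drive_stop)
  (M_WAIT, evClear) → (M_FOLLOW, drive_stop)
  (M_WAIT, evStart) → (M_PICK, brake)
  (M_WAIT, evError) → (M_PICK, drive_fwd)
  (M_WAIT, evStop) → (M_FOLLOW, drive_stop)
event = evDetect selects (M_SCAN, brake)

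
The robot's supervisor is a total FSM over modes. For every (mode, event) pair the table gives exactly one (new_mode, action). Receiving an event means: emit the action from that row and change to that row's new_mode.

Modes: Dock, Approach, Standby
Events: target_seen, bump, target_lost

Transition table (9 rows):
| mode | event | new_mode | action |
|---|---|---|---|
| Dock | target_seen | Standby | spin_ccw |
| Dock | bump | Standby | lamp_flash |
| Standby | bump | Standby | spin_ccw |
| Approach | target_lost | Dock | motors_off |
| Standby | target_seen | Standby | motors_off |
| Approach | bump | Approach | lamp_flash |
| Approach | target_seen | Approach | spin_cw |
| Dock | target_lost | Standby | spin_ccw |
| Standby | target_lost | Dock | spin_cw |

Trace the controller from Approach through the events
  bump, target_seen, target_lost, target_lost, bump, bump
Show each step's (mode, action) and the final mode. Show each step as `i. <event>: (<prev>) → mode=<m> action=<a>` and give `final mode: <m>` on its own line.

final mode: Standby

1. bump: (Approach) → mode=Approach action=lamp_flash
2. target_seen: (Approach) → mode=Approach action=spin_cw
3. target_lost: (Approach) → mode=Dock action=motors_off
4. target_lost: (Dock) → mode=Standby action=spin_ccw
5. bump: (Standby) → mode=Standby action=spin_ccw
6. bump: (Standby) → mode=Standby action=spin_ccw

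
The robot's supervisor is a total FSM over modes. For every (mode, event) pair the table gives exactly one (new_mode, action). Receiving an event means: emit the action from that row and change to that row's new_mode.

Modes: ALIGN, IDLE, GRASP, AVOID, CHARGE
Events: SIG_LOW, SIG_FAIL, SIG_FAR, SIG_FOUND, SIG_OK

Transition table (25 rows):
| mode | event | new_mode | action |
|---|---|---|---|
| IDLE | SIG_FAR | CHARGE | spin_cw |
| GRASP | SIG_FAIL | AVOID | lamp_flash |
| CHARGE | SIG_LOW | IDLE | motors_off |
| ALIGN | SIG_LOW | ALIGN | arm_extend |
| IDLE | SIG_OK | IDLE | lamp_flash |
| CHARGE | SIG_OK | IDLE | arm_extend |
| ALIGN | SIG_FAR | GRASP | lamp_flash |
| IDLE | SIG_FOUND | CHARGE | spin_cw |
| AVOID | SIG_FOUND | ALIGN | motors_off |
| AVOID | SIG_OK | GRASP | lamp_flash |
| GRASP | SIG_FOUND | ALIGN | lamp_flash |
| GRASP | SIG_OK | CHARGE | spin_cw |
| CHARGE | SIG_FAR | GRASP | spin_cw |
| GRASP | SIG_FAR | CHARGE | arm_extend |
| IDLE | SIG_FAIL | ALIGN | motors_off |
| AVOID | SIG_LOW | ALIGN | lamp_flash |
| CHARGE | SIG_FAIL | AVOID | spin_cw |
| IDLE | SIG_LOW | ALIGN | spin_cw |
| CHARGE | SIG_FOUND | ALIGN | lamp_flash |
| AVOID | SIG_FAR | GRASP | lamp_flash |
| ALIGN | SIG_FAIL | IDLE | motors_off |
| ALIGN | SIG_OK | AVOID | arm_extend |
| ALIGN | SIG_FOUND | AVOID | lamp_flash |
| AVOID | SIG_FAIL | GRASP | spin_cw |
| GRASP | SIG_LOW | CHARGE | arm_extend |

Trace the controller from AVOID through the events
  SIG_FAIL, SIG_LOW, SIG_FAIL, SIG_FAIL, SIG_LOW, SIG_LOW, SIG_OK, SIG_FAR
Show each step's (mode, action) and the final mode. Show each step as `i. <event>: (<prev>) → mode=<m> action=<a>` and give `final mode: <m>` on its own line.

1. SIG_FAIL: (AVOID) → mode=GRASP action=spin_cw
2. SIG_LOW: (GRASP) → mode=CHARGE action=arm_extend
3. SIG_FAIL: (CHARGE) → mode=AVOID action=spin_cw
4. SIG_FAIL: (AVOID) → mode=GRASP action=spin_cw
5. SIG_LOW: (GRASP) → mode=CHARGE action=arm_extend
6. SIG_LOW: (CHARGE) → mode=IDLE action=motors_off
7. SIG_OK: (IDLE) → mode=IDLE action=lamp_flash
8. SIG_FAR: (IDLE) → mode=CHARGE action=spin_cw

final mode: CHARGE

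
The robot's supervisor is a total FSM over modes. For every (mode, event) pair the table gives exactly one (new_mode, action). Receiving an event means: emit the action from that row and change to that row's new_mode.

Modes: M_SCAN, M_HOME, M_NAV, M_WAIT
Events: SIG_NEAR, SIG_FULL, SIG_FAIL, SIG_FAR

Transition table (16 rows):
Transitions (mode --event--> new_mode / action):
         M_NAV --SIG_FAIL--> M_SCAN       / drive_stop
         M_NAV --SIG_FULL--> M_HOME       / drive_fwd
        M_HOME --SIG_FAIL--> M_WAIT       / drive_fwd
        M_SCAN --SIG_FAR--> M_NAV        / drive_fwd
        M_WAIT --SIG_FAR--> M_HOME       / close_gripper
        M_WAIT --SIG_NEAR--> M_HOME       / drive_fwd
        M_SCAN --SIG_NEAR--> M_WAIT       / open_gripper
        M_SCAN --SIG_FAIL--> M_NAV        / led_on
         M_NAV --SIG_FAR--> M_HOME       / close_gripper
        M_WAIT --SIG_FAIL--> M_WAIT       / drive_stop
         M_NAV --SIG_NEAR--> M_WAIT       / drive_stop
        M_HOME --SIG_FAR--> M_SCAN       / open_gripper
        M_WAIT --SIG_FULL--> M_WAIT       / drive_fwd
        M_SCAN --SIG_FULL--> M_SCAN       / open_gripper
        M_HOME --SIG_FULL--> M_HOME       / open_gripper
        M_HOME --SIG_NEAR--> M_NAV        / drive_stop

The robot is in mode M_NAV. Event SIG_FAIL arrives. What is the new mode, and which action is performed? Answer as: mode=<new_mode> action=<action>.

current mode = M_NAV; filter table to that mode:
  (M_NAV, SIG_FAIL) → (M_SCAN, drive_stop)  ← event matches
  (M_NAV, SIG_FULL) → (M_HOME, drive_fwd)
  (M_NAV, SIG_FAR) → (M_HOME, close_gripper)
  (M_NAV, SIG_NEAR) → (M_WAIT, drive_stop)
event = SIG_FAIL selects (M_SCAN, drive_stop)

mode=M_SCAN action=drive_stop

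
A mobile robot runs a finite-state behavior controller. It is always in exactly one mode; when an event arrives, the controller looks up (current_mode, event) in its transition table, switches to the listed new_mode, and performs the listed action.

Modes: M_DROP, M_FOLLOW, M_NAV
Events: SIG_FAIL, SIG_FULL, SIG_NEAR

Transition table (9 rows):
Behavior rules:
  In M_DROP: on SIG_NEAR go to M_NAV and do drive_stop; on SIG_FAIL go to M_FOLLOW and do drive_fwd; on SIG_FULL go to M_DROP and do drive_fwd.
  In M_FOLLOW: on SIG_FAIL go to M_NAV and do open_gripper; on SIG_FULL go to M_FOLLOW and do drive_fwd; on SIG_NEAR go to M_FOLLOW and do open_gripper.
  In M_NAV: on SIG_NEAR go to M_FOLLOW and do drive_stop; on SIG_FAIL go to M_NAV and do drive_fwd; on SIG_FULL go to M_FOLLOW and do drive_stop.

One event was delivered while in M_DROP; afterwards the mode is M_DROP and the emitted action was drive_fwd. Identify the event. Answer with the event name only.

try SIG_FAIL: (M_DROP, SIG_FAIL) → (M_FOLLOW, drive_fwd)
try SIG_FULL: (M_DROP, SIG_FULL) → (M_DROP, drive_fwd)  ← matches
try SIG_NEAR: (M_DROP, SIG_NEAR) → (M_NAV, drive_stop)

SIG_FULL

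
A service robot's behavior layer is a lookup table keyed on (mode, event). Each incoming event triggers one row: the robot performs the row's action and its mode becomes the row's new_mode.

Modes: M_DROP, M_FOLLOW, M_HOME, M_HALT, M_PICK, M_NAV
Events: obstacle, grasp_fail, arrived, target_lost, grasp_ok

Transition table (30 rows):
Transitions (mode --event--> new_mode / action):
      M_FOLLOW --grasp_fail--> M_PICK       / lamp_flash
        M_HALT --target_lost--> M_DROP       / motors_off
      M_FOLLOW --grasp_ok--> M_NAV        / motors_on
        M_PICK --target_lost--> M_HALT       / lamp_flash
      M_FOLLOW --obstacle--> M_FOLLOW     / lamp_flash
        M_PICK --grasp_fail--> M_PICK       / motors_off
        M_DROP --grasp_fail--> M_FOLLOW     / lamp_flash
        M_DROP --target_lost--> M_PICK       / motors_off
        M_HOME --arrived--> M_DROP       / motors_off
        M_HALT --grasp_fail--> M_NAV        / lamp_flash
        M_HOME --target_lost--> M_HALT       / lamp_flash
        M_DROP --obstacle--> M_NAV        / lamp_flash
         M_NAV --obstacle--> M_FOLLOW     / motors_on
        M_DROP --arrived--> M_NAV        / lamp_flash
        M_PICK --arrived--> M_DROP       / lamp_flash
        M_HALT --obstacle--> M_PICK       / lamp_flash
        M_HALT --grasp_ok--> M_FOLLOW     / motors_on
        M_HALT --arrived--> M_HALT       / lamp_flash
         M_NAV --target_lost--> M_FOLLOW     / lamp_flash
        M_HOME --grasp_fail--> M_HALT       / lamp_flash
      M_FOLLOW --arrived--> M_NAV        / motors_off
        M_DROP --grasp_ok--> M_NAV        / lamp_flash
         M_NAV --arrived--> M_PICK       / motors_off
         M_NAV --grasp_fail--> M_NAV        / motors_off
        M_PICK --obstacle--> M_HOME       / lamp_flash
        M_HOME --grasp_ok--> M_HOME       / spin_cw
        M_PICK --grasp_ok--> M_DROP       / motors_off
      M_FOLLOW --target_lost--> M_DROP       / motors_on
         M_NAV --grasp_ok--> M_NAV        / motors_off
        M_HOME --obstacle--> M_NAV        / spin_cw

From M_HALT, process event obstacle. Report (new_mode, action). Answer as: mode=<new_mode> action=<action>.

mode=M_PICK action=lamp_flash

current mode = M_HALT; filter table to that mode:
  (M_HALT, target_lost) → (M_DROP, motors_off)
  (M_HALT, grasp_fail) → (M_NAV, lamp_flash)
  (M_HALT, obstacle) → (M_PICK, lamp_flash)  ← event matches
  (M_HALT, grasp_ok) → (M_FOLLOW, motors_on)
  (M_HALT, arrived) → (M_HALT, lamp_flash)
event = obstacle selects (M_PICK, lamp_flash)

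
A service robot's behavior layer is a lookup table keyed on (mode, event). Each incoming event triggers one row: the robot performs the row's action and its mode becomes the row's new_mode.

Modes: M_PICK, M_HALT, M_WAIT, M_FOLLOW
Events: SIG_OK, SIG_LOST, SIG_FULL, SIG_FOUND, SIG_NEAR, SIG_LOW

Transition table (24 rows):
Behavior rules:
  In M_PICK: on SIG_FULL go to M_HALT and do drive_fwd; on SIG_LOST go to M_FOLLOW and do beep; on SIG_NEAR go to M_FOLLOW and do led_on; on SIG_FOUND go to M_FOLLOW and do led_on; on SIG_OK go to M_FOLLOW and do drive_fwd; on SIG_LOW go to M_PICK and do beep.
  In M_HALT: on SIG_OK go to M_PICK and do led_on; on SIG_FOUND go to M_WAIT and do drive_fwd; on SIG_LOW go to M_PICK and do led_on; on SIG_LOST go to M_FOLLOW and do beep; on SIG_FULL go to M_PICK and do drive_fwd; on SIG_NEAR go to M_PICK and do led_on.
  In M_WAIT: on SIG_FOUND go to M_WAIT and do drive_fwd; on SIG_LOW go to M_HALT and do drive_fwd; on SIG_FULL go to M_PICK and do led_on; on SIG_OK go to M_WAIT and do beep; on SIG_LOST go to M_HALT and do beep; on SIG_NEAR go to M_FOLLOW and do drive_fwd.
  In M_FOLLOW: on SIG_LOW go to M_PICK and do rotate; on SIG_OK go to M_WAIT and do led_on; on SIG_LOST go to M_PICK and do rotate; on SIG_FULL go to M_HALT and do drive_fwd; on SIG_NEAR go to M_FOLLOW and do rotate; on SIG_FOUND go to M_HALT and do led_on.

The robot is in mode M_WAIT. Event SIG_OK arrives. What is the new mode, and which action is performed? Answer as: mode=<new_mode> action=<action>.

mode=M_WAIT action=beep

current mode = M_WAIT; filter table to that mode:
  (M_WAIT, SIG_FOUND) → (M_WAIT, drive_fwd)
  (M_WAIT, SIG_LOW) → (M_HALT, drive_fwd)
  (M_WAIT, SIG_FULL) → (M_PICK, led_on)
  (M_WAIT, SIG_OK) → (M_WAIT, beep)  ← event matches
  (M_WAIT, SIG_LOST) → (M_HALT, beep)
  (M_WAIT, SIG_NEAR) → (M_FOLLOW, drive_fwd)
event = SIG_OK selects (M_WAIT, beep)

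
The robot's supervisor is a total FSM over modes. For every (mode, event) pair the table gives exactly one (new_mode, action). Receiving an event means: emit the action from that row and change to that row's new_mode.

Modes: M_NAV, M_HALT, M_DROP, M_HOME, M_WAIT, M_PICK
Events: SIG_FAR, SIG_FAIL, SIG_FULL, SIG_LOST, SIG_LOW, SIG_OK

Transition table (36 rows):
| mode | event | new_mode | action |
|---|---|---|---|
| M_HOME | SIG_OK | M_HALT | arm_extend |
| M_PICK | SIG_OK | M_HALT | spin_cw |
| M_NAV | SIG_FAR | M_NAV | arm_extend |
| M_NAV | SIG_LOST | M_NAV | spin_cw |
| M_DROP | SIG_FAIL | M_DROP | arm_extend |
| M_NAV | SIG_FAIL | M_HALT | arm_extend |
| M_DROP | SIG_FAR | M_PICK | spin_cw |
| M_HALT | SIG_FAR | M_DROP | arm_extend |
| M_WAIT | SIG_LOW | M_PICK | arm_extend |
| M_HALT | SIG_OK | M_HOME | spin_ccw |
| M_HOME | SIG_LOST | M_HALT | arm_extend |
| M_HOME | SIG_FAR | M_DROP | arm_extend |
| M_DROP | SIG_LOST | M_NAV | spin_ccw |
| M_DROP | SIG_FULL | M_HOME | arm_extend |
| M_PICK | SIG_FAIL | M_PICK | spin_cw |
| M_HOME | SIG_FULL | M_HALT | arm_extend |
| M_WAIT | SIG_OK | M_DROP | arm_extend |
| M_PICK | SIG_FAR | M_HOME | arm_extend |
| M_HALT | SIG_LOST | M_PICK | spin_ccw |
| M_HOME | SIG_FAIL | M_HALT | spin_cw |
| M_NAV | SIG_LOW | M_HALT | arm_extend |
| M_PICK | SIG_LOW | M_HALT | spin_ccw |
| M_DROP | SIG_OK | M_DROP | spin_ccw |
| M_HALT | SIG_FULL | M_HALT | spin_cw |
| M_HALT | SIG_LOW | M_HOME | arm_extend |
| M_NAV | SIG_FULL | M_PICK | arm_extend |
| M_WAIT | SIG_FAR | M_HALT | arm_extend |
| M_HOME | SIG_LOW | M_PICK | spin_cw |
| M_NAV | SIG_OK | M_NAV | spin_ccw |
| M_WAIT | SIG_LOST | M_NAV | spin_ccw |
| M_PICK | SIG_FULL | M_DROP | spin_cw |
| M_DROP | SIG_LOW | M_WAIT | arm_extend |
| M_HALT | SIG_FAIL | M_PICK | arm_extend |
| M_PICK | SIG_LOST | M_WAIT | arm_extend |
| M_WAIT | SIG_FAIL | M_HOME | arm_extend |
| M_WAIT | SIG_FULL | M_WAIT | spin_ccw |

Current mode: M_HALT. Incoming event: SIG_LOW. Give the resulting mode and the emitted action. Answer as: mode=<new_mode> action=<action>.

current mode = M_HALT; filter table to that mode:
  (M_HALT, SIG_FAR) → (M_DROP, arm_extend)
  (M_HALT, SIG_OK) → (M_HOME, spin_ccw)
  (M_HALT, SIG_LOST) → (M_PICK, spin_ccw)
  (M_HALT, SIG_FULL) → (M_HALT, spin_cw)
  (M_HALT, SIG_LOW) → (M_HOME, arm_extend)  ← event matches
  (M_HALT, SIG_FAIL) → (M_PICK, arm_extend)
event = SIG_LOW selects (M_HOME, arm_extend)

mode=M_HOME action=arm_extend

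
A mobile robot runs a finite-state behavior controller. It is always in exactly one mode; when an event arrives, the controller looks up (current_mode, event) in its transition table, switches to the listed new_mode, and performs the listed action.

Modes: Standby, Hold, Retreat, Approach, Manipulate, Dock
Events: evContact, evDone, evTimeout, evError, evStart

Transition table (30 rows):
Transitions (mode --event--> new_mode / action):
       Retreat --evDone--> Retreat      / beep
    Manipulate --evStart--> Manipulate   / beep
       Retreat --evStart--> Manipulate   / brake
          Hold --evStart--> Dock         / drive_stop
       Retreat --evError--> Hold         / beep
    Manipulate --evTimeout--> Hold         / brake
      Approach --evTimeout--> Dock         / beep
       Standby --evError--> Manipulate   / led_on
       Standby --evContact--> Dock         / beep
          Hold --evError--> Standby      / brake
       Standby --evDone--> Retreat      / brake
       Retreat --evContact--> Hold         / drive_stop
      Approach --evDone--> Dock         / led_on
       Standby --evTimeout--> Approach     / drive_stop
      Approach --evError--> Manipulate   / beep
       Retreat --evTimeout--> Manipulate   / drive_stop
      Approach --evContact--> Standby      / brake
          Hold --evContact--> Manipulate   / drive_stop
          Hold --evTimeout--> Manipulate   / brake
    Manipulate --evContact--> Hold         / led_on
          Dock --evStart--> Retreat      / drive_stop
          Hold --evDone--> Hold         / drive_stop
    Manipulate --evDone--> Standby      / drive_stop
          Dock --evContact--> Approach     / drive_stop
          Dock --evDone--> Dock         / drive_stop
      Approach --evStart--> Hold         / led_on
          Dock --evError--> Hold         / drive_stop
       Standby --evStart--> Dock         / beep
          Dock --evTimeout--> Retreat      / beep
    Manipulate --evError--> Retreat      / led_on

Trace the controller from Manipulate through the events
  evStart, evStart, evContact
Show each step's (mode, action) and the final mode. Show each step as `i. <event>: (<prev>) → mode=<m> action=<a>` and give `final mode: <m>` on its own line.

final mode: Hold

1. evStart: (Manipulate) → mode=Manipulate action=beep
2. evStart: (Manipulate) → mode=Manipulate action=beep
3. evContact: (Manipulate) → mode=Hold action=led_on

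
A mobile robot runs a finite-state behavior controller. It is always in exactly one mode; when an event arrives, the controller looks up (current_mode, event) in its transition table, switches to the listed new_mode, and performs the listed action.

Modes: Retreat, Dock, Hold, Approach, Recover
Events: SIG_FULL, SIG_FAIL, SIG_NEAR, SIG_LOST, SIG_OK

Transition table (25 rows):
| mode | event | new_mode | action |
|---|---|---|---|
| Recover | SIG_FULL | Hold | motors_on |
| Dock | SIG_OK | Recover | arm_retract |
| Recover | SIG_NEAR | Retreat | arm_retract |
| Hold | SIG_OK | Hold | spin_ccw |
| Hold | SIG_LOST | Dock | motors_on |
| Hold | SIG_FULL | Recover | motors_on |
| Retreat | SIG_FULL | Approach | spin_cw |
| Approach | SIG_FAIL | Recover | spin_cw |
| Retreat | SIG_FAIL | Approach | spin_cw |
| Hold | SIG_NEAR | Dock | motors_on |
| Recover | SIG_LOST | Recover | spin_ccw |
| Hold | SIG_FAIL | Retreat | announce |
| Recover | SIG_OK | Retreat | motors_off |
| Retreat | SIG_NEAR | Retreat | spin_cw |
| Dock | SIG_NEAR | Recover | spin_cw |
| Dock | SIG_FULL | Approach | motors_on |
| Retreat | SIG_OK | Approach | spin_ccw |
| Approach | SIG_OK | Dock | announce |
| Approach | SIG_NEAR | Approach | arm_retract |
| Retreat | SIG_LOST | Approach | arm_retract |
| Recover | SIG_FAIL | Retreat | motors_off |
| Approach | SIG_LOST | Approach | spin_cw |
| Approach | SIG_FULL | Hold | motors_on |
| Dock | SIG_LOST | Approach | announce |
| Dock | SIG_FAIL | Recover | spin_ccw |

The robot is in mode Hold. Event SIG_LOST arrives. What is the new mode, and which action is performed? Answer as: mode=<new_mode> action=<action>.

current mode = Hold; filter table to that mode:
  (Hold, SIG_OK) → (Hold, spin_ccw)
  (Hold, SIG_LOST) → (Dock, motors_on)  ← event matches
  (Hold, SIG_FULL) → (Recover, motors_on)
  (Hold, SIG_NEAR) → (Dock, motors_on)
  (Hold, SIG_FAIL) → (Retreat, announce)
event = SIG_LOST selects (Dock, motors_on)

mode=Dock action=motors_on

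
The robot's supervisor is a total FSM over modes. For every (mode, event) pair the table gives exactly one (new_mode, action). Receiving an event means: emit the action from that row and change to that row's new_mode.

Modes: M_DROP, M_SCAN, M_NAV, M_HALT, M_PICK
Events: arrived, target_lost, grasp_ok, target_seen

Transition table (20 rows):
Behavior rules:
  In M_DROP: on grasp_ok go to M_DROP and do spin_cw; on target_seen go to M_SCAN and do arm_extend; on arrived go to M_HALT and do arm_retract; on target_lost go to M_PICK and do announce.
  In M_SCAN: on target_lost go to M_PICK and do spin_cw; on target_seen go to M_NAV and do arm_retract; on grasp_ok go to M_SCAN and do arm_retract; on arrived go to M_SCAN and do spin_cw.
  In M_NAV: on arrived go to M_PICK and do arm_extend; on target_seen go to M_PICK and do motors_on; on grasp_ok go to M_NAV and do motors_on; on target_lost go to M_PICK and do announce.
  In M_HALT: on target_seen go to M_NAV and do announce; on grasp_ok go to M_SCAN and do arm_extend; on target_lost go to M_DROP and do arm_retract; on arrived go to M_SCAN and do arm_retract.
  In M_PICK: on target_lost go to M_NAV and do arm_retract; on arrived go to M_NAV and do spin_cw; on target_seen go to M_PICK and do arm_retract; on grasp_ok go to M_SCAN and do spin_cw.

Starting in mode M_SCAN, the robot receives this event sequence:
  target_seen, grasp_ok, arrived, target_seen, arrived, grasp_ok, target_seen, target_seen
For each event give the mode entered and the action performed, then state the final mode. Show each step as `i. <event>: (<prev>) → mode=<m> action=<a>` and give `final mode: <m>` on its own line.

final mode: M_PICK

1. target_seen: (M_SCAN) → mode=M_NAV action=arm_retract
2. grasp_ok: (M_NAV) → mode=M_NAV action=motors_on
3. arrived: (M_NAV) → mode=M_PICK action=arm_extend
4. target_seen: (M_PICK) → mode=M_PICK action=arm_retract
5. arrived: (M_PICK) → mode=M_NAV action=spin_cw
6. grasp_ok: (M_NAV) → mode=M_NAV action=motors_on
7. target_seen: (M_NAV) → mode=M_PICK action=motors_on
8. target_seen: (M_PICK) → mode=M_PICK action=arm_retract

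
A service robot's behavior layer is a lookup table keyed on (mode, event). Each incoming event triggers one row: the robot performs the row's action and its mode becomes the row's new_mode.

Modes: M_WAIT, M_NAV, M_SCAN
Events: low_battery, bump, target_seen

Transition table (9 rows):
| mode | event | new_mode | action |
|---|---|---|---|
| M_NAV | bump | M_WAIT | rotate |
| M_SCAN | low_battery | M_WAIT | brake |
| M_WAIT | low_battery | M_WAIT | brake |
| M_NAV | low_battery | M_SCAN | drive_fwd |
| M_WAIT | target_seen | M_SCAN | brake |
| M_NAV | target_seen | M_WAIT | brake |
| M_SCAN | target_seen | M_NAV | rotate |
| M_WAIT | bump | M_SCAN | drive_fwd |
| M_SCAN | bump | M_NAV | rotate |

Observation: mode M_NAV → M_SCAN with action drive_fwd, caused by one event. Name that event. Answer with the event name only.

try low_battery: (M_NAV, low_battery) → (M_SCAN, drive_fwd)  ← matches
try bump: (M_NAV, bump) → (M_WAIT, rotate)
try target_seen: (M_NAV, target_seen) → (M_WAIT, brake)

low_battery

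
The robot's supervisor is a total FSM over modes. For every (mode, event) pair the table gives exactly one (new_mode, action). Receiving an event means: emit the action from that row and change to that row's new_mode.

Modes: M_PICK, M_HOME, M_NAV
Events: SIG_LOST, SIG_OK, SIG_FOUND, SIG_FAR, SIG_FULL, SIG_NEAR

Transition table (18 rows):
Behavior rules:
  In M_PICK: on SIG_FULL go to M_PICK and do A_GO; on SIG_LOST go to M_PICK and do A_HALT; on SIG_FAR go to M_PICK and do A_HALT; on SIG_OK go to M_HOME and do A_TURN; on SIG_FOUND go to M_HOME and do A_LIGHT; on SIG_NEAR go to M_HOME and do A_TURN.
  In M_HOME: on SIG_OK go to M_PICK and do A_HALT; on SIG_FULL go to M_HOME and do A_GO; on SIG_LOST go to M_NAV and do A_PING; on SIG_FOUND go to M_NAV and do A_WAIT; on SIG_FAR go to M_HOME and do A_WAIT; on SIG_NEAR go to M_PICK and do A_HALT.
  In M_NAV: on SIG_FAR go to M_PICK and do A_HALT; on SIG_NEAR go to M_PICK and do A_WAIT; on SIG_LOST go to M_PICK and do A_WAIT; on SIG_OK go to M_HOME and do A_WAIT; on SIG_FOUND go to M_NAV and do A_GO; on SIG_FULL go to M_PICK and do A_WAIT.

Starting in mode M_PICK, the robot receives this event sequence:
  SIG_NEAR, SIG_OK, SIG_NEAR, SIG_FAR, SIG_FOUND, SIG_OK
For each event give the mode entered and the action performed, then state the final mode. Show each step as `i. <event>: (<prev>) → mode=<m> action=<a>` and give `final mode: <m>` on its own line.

1. SIG_NEAR: (M_PICK) → mode=M_HOME action=A_TURN
2. SIG_OK: (M_HOME) → mode=M_PICK action=A_HALT
3. SIG_NEAR: (M_PICK) → mode=M_HOME action=A_TURN
4. SIG_FAR: (M_HOME) → mode=M_HOME action=A_WAIT
5. SIG_FOUND: (M_HOME) → mode=M_NAV action=A_WAIT
6. SIG_OK: (M_NAV) → mode=M_HOME action=A_WAIT

final mode: M_HOME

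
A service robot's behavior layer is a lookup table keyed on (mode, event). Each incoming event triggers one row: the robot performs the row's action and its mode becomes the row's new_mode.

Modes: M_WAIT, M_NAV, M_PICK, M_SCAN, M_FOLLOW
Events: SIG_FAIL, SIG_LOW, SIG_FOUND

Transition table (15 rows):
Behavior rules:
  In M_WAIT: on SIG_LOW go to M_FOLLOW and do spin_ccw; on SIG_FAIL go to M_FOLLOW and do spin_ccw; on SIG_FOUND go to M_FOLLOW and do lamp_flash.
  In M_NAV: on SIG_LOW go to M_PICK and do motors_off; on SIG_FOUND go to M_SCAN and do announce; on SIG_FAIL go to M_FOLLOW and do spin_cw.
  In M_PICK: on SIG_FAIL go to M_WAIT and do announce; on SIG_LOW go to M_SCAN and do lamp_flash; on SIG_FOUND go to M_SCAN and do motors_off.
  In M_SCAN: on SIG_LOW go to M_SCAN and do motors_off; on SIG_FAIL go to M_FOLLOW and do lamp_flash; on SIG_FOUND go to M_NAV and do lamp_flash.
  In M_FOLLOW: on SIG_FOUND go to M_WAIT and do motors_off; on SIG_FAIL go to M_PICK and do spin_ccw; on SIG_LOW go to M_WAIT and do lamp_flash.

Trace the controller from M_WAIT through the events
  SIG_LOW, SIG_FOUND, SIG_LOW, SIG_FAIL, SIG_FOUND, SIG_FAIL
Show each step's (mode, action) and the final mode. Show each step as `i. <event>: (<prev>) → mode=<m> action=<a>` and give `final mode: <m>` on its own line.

1. SIG_LOW: (M_WAIT) → mode=M_FOLLOW action=spin_ccw
2. SIG_FOUND: (M_FOLLOW) → mode=M_WAIT action=motors_off
3. SIG_LOW: (M_WAIT) → mode=M_FOLLOW action=spin_ccw
4. SIG_FAIL: (M_FOLLOW) → mode=M_PICK action=spin_ccw
5. SIG_FOUND: (M_PICK) → mode=M_SCAN action=motors_off
6. SIG_FAIL: (M_SCAN) → mode=M_FOLLOW action=lamp_flash

final mode: M_FOLLOW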